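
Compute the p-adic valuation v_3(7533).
v_3(7533) = 5

v_3(n) is the largest exponent k such that 3^k divides n. Factor out: 7533 = 3^5 · 31. (Sign doesn't affect v_p.) So v_3(7533) = 5.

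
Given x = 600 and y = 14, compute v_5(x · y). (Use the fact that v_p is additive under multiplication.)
v_5(8400) = 2

v_p(x) = 2 (factor: 600 = 5^2 · 24); v_p(y) = 0 (factor: 14 = 5^0 · 14). Additivity: v_p(xy) = v_p(x) + v_p(y) = 2 + 0 = 2. (Direct check: xy = 8400 = 5^2 · (336).)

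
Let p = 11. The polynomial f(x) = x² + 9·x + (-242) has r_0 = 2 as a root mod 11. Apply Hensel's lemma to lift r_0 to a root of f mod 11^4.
r_3 = 8098 (mod 14641)

Hensel: r_{i+1} = r_i − f(r_i)·(f′(r_i))^{-1} mod 11^{i+2}, f′(x) = 2x + 9. Iterate:
  r_0 = 2 (mod 11)
  r_1 = 112 (mod 121)
  r_2 = 112 (mod 1331)
  r_3 = 8098 (mod 14641)
Final: r = 8098 satisfies f(r) ≡ 0 mod 11^4.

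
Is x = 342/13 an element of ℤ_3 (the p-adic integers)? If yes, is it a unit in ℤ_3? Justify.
x ∈ ℤ_3 but not a unit; v_3(x) = 2 > 0

ℤ_3 = {x ∈ ℚ_3 : v_3(x) ≥ 0} and ℤ_3^× = {x ∈ ℤ_3 : v_3(x) = 0}. Here v_3(342/13) = v_3(num) − v_3(den) = 2; compare against these criteria.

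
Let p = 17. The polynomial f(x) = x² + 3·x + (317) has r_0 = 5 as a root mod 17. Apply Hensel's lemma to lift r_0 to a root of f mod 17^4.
r_3 = 60423 (mod 83521)

Hensel: r_{i+1} = r_i − f(r_i)·(f′(r_i))^{-1} mod 17^{i+2}, f′(x) = 2x + 3. Iterate:
  r_0 = 5 (mod 17)
  r_1 = 22 (mod 289)
  r_2 = 1467 (mod 4913)
  r_3 = 60423 (mod 83521)
Final: r = 60423 satisfies f(r) ≡ 0 mod 17^4.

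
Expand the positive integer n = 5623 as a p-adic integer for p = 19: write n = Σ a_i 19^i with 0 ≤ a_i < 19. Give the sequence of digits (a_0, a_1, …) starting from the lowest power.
(a_0, a_1, …) = (18, 10, 15)

Repeated division by 19 gives the digits low-to-high: 5623 = 18 + 10·19^1 + 15·19^2. Digit sequence: (18, 10, 15).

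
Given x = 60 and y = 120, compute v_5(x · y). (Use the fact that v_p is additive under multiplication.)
v_5(7200) = 2

v_p(x) = 1 (factor: 60 = 5^1 · 12); v_p(y) = 1 (factor: 120 = 5^1 · 24). Additivity: v_p(xy) = v_p(x) + v_p(y) = 1 + 1 = 2. (Direct check: xy = 7200 = 5^2 · (288).)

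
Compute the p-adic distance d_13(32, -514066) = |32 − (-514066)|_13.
d_13(32, -514066) = 1/28561

Step 1 — x − y = 32 − (-514066) = 514098. Step 2 — v_13(514098) = 4 (factor: 514098 = (13^4 · 18); the sign does not affect v_p). Step 3 — |x − y|_13 = 13^{-4} = 1/28561.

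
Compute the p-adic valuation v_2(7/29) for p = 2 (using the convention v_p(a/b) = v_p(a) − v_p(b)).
v_2(7/29) = 0

Factor powers of 2 from the numerator and denominator of the reduced fraction: 7 = 2^0 · 7 and 29 = 2^0 · 29. Apply v_p(a/b) = v_p(a) − v_p(b): v_2(7/29) = 0 − 0 = 0.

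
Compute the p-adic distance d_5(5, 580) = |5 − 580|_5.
d_5(5, 580) = 1/25

Step 1 — x − y = 5 − 580 = -575. Step 2 — v_5(-575) = 2 (factor: -575 = −(5^2 · 23); the sign does not affect v_p). Step 3 — |x − y|_5 = 5^{-2} = 1/25.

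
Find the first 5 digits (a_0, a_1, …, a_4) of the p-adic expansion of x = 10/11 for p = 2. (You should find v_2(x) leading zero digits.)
(a_0, …, a_4) = (0, 1, 1, 1, 1)

v_2(10/11) = 1, so a_0 = ... = a_0 = 0. Factor out: x = 2^1 · u with u = 5/11 a unit in ℤ_2. Expand u iteratively via a_{v+i} = u_i mod 2, u_{i+1} = (u_i − a_{v+i})/2:
  u_0 = 5/11;  a_1 = 1;  u_1 = (u_0 − 1)/2 = -3/11
  u_1 = -3/11;  a_2 = 1;  u_2 = (u_1 − 1)/2 = -7/11
  u_2 = -7/11;  a_3 = 1;  u_3 = (u_2 − 1)/2 = -9/11
  u_3 = -9/11;  a_4 = 1;  u_4 = (u_3 − 1)/2 = -10/11
Digits: (0, 1, 1, 1, 1).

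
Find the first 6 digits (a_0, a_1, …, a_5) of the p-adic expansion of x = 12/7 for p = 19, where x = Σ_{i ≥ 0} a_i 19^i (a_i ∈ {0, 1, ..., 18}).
(a_0, …, a_5) = (18, 10, 13, 2, 8, 5)

v_19(12/7) = 0 (numerator and denominator both coprime to 19), so x ∈ ℤ_19^×. Compute digits iteratively via a_i = x_i mod 19, x_{i+1} = (x_i − a_i)/19, with x_0 = x:
  x_0 = 12/7;  a_0 = 18;  x_1 = (x_0 − 18)/19 = -6/7
  x_1 = -6/7;  a_1 = 10;  x_2 = (x_1 − 10)/19 = -4/7
  x_2 = -4/7;  a_2 = 13;  x_3 = (x_2 − 13)/19 = -5/7
  x_3 = -5/7;  a_3 = 2;  x_4 = (x_3 − 2)/19 = -1/7
  x_4 = -1/7;  a_4 = 8;  x_5 = (x_4 − 8)/19 = -3/7
  x_5 = -3/7;  a_5 = 5;  x_6 = (x_5 − 5)/19 = -2/7
Digits: (18, 10, 13, 2, 8, 5).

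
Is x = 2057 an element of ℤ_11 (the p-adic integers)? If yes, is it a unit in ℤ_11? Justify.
x ∈ ℤ_11 but not a unit; v_11(x) = 2 > 0

ℤ_11 = {x ∈ ℚ_11 : v_11(x) ≥ 0} and ℤ_11^× = {x ∈ ℤ_11 : v_11(x) = 0}. Here v_11(2057) = v_11(num) − v_11(den) = 2; compare against these criteria.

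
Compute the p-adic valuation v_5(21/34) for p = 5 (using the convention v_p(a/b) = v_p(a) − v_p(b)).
v_5(21/34) = 0

Factor powers of 5 from the numerator and denominator of the reduced fraction: 21 = 5^0 · 21 and 34 = 5^0 · 34. Apply v_p(a/b) = v_p(a) − v_p(b): v_5(21/34) = 0 − 0 = 0.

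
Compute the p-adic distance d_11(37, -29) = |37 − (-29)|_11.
d_11(37, -29) = 1/11

Step 1 — x − y = 37 − (-29) = 66. Step 2 — v_11(66) = 1 (factor: 66 = (11^1 · 6); the sign does not affect v_p). Step 3 — |x − y|_11 = 11^{-1} = 1/11.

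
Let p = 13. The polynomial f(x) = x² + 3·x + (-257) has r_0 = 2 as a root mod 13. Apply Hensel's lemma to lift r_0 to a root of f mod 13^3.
r_2 = 327 (mod 2197)

Hensel: r_{i+1} = r_i − f(r_i)·(f′(r_i))^{-1} mod 13^{i+2}, f′(x) = 2x + 3. Iterate:
  r_0 = 2 (mod 13)
  r_1 = 158 (mod 169)
  r_2 = 327 (mod 2197)
Final: r = 327 satisfies f(r) ≡ 0 mod 13^3.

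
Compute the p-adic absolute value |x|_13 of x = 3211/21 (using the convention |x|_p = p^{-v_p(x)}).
|3211/21|_13 = 1/169

Step 1 — compute v_13(x) by factoring powers of 13 out of the numerator and denominator: v_13(3211/21) = 2. Step 2 — apply |x|_p = p^{-v_p(x)} = 13^{-2} = 1/169.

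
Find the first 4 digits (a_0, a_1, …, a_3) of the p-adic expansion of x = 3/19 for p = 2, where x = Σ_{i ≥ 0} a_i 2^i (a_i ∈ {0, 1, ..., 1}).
(a_0, …, a_3) = (1, 0, 0, 0)

v_2(3/19) = 0 (numerator and denominator both coprime to 2), so x ∈ ℤ_2^×. Compute digits iteratively via a_i = x_i mod 2, x_{i+1} = (x_i − a_i)/2, with x_0 = x:
  x_0 = 3/19;  a_0 = 1;  x_1 = (x_0 − 1)/2 = -8/19
  x_1 = -8/19;  a_1 = 0;  x_2 = (x_1 − 0)/2 = -4/19
  x_2 = -4/19;  a_2 = 0;  x_3 = (x_2 − 0)/2 = -2/19
  x_3 = -2/19;  a_3 = 0;  x_4 = (x_3 − 0)/2 = -1/19
Digits: (1, 0, 0, 0).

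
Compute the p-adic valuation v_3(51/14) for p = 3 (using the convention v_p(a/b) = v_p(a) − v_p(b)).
v_3(51/14) = 1

Factor powers of 3 from the numerator and denominator of the reduced fraction: 51 = 3^1 · 17 and 14 = 3^0 · 14. Apply v_p(a/b) = v_p(a) − v_p(b): v_3(51/14) = 1 − 0 = 1.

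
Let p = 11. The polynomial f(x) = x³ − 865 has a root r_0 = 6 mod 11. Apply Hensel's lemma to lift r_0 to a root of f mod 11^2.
r_1 = 105 (mod 121)

Hensel: r_{i+1} = r_i − f(r_i)/f′(r_i) mod 11^{i+2}, where f′(x) = 3x². Iterate:
  r_0 = 6 (mod 11)
  r_1 = 105 (mod 121)
Final: r = 105 with f(r) ≡ 0 mod 11^2.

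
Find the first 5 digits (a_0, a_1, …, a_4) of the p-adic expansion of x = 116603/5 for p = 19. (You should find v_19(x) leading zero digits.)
(a_0, …, a_4) = (0, 0, 0, 11, 11)

v_19(116603/5) = 3, so a_0 = ... = a_2 = 0. Factor out: x = 19^3 · u with u = 17/5 a unit in ℤ_19. Expand u iteratively via a_{v+i} = u_i mod 19, u_{i+1} = (u_i − a_{v+i})/19:
  u_0 = 17/5;  a_3 = 11;  u_1 = (u_0 − 11)/19 = -2/5
  u_1 = -2/5;  a_4 = 11;  u_2 = (u_1 − 11)/19 = -3/5
Digits: (0, 0, 0, 11, 11).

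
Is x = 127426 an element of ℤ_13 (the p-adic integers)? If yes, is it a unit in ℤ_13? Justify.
x ∈ ℤ_13 but not a unit; v_13(x) = 3 > 0

ℤ_13 = {x ∈ ℚ_13 : v_13(x) ≥ 0} and ℤ_13^× = {x ∈ ℤ_13 : v_13(x) = 0}. Here v_13(127426) = v_13(num) − v_13(den) = 3; compare against these criteria.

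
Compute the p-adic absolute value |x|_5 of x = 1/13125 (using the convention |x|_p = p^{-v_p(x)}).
|1/13125|_5 = 625

Step 1 — compute v_5(x) by factoring powers of 5 out of the numerator and denominator: v_5(1/13125) = -4. Step 2 — apply |x|_p = p^{-v_p(x)} = 5^{4} = 625.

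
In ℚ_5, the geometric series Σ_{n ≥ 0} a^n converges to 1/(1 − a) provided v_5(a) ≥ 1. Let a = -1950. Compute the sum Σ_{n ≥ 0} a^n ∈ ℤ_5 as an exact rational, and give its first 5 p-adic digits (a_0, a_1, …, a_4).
Σ a^n = 1/(1 − a) = 1/1951;  first 5 digits = (1, 0, 2, 4, 0)

v_5(a) = 2 ≥ 1, so the series converges in ℤ_5 to 1/(1 − a) = 1/(1 − (-1950)) = 1/1951. Expand this rational in ℤ_5: compute digits iteratively via d_i = x_i mod 5, x_{i+1} = (x_i − d_i)/5. The first 5 digits are (1, 0, 2, 4, 0).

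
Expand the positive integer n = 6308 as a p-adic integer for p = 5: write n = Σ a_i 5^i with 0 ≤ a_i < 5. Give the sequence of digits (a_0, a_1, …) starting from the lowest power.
(a_0, a_1, …) = (3, 1, 2, 0, 0, 2)

Repeated division by 5 gives the digits low-to-high: 6308 = 3 + 1·5^1 + 2·5^2 + 2·5^5. Digit sequence: (3, 1, 2, 0, 0, 2).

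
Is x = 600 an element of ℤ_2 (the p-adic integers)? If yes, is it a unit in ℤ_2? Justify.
x ∈ ℤ_2 but not a unit; v_2(x) = 3 > 0

ℤ_2 = {x ∈ ℚ_2 : v_2(x) ≥ 0} and ℤ_2^× = {x ∈ ℤ_2 : v_2(x) = 0}. Here v_2(600) = v_2(num) − v_2(den) = 3; compare against these criteria.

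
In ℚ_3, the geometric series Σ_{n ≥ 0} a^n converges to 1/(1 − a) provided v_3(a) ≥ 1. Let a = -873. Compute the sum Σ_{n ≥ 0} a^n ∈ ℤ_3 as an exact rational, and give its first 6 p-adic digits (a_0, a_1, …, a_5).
Σ a^n = 1/(1 − a) = 1/874;  first 6 digits = (1, 0, 2, 0, 2, 0)

v_3(a) = 2 ≥ 1, so the series converges in ℤ_3 to 1/(1 − a) = 1/(1 − (-873)) = 1/874. Expand this rational in ℤ_3: compute digits iteratively via d_i = x_i mod 3, x_{i+1} = (x_i − d_i)/3. The first 6 digits are (1, 0, 2, 0, 2, 0).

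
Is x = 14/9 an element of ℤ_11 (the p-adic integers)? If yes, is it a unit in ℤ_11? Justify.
x ∈ ℤ_11^× (unit); v_11(x) = 0

ℤ_11 = {x ∈ ℚ_11 : v_11(x) ≥ 0} and ℤ_11^× = {x ∈ ℤ_11 : v_11(x) = 0}. Here v_11(14/9) = v_11(num) − v_11(den) = 0; compare against these criteria.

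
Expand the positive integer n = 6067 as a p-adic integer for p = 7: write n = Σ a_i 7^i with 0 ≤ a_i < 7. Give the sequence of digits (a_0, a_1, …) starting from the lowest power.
(a_0, a_1, …) = (5, 5, 4, 3, 2)

Repeated division by 7 gives the digits low-to-high: 6067 = 5 + 5·7^1 + 4·7^2 + 3·7^3 + 2·7^4. Digit sequence: (5, 5, 4, 3, 2).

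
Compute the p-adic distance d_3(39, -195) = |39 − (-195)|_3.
d_3(39, -195) = 1/9

Step 1 — x − y = 39 − (-195) = 234. Step 2 — v_3(234) = 2 (factor: 234 = (3^2 · 26); the sign does not affect v_p). Step 3 — |x − y|_3 = 3^{-2} = 1/9.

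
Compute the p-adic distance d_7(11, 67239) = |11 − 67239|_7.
d_7(11, 67239) = 1/16807

Step 1 — x − y = 11 − 67239 = -67228. Step 2 — v_7(-67228) = 5 (factor: -67228 = −(7^5 · 4); the sign does not affect v_p). Step 3 — |x − y|_7 = 7^{-5} = 1/16807.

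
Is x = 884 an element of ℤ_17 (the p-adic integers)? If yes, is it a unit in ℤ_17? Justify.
x ∈ ℤ_17 but not a unit; v_17(x) = 1 > 0

ℤ_17 = {x ∈ ℚ_17 : v_17(x) ≥ 0} and ℤ_17^× = {x ∈ ℤ_17 : v_17(x) = 0}. Here v_17(884) = v_17(num) − v_17(den) = 1; compare against these criteria.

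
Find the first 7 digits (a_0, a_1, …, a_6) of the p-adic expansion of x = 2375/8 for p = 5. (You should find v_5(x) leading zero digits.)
(a_0, …, a_6) = (0, 0, 0, 3, 3, 0, 3)

v_5(2375/8) = 3, so a_0 = ... = a_2 = 0. Factor out: x = 5^3 · u with u = 19/8 a unit in ℤ_5. Expand u iteratively via a_{v+i} = u_i mod 5, u_{i+1} = (u_i − a_{v+i})/5:
  u_0 = 19/8;  a_3 = 3;  u_1 = (u_0 − 3)/5 = -1/8
  u_1 = -1/8;  a_4 = 3;  u_2 = (u_1 − 3)/5 = -5/8
  u_2 = -5/8;  a_5 = 0;  u_3 = (u_2 − 0)/5 = -1/8
  u_3 = -1/8;  a_6 = 3;  u_4 = (u_3 − 3)/5 = -5/8
Digits: (0, 0, 0, 3, 3, 0, 3).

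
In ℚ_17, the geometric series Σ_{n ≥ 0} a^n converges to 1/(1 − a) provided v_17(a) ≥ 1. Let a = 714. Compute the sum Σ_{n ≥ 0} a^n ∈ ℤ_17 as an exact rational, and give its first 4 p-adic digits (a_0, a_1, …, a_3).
Σ a^n = 1/(1 − a) = -1/713;  first 4 digits = (1, 8, 15, 3)

v_17(a) = 1 ≥ 1, so the series converges in ℤ_17 to 1/(1 − a) = 1/(1 − 714) = -1/713. Expand this rational in ℤ_17: compute digits iteratively via d_i = x_i mod 17, x_{i+1} = (x_i − d_i)/17. The first 4 digits are (1, 8, 15, 3).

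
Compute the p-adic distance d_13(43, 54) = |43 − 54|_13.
d_13(43, 54) = 1

Step 1 — x − y = 43 − 54 = -11. Step 2 — v_13(-11) = 0 (factor: -11 = −(13^0 · 11); the sign does not affect v_p). Step 3 — |x − y|_13 = 13^{0} = 1.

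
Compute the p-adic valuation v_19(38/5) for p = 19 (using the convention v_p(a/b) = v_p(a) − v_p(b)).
v_19(38/5) = 1

Factor powers of 19 from the numerator and denominator of the reduced fraction: 38 = 19^1 · 2 and 5 = 19^0 · 5. Apply v_p(a/b) = v_p(a) − v_p(b): v_19(38/5) = 1 − 0 = 1.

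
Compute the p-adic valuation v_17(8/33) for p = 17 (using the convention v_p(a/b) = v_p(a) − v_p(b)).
v_17(8/33) = 0

Factor powers of 17 from the numerator and denominator of the reduced fraction: 8 = 17^0 · 8 and 33 = 17^0 · 33. Apply v_p(a/b) = v_p(a) − v_p(b): v_17(8/33) = 0 − 0 = 0.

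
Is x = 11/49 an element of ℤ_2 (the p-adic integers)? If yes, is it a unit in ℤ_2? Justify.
x ∈ ℤ_2^× (unit); v_2(x) = 0

ℤ_2 = {x ∈ ℚ_2 : v_2(x) ≥ 0} and ℤ_2^× = {x ∈ ℤ_2 : v_2(x) = 0}. Here v_2(11/49) = v_2(num) − v_2(den) = 0; compare against these criteria.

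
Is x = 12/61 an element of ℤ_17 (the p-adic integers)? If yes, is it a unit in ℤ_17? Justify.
x ∈ ℤ_17^× (unit); v_17(x) = 0

ℤ_17 = {x ∈ ℚ_17 : v_17(x) ≥ 0} and ℤ_17^× = {x ∈ ℤ_17 : v_17(x) = 0}. Here v_17(12/61) = v_17(num) − v_17(den) = 0; compare against these criteria.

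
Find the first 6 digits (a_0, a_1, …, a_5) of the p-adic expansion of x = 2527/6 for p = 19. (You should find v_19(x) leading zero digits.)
(a_0, …, a_5) = (0, 0, 17, 15, 15, 15)

v_19(2527/6) = 2, so a_0 = ... = a_1 = 0. Factor out: x = 19^2 · u with u = 7/6 a unit in ℤ_19. Expand u iteratively via a_{v+i} = u_i mod 19, u_{i+1} = (u_i − a_{v+i})/19:
  u_0 = 7/6;  a_2 = 17;  u_1 = (u_0 − 17)/19 = -5/6
  u_1 = -5/6;  a_3 = 15;  u_2 = (u_1 − 15)/19 = -5/6
  u_2 = -5/6;  a_4 = 15;  u_3 = (u_2 − 15)/19 = -5/6
  u_3 = -5/6;  a_5 = 15;  u_4 = (u_3 − 15)/19 = -5/6
Digits: (0, 0, 17, 15, 15, 15).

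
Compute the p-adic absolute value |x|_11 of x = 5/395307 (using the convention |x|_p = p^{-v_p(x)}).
|5/395307|_11 = 14641

Step 1 — compute v_11(x) by factoring powers of 11 out of the numerator and denominator: v_11(5/395307) = -4. Step 2 — apply |x|_p = p^{-v_p(x)} = 11^{4} = 14641.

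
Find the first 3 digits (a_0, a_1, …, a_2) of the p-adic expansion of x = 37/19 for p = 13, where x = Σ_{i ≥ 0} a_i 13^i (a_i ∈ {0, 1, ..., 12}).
(a_0, …, a_2) = (4, 6, 5)

v_13(37/19) = 0 (numerator and denominator both coprime to 13), so x ∈ ℤ_13^×. Compute digits iteratively via a_i = x_i mod 13, x_{i+1} = (x_i − a_i)/13, with x_0 = x:
  x_0 = 37/19;  a_0 = 4;  x_1 = (x_0 − 4)/13 = -3/19
  x_1 = -3/19;  a_1 = 6;  x_2 = (x_1 − 6)/13 = -9/19
  x_2 = -9/19;  a_2 = 5;  x_3 = (x_2 − 5)/13 = -8/19
Digits: (4, 6, 5).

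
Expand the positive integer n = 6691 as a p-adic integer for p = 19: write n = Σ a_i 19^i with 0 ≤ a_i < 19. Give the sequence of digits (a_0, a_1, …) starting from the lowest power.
(a_0, a_1, …) = (3, 10, 18)

Repeated division by 19 gives the digits low-to-high: 6691 = 3 + 10·19^1 + 18·19^2. Digit sequence: (3, 10, 18).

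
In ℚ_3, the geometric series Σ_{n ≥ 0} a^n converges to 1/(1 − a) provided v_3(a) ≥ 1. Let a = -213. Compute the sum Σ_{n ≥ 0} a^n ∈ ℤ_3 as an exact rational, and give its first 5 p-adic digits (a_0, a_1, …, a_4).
Σ a^n = 1/(1 − a) = 1/214;  first 5 digits = (1, 1, 1, 2, 0)

v_3(a) = 1 ≥ 1, so the series converges in ℤ_3 to 1/(1 − a) = 1/(1 − (-213)) = 1/214. Expand this rational in ℤ_3: compute digits iteratively via d_i = x_i mod 3, x_{i+1} = (x_i − d_i)/3. The first 5 digits are (1, 1, 1, 2, 0).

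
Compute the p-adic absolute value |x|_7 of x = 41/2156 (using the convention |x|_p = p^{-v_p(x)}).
|41/2156|_7 = 49

Step 1 — compute v_7(x) by factoring powers of 7 out of the numerator and denominator: v_7(41/2156) = -2. Step 2 — apply |x|_p = p^{-v_p(x)} = 7^{2} = 49.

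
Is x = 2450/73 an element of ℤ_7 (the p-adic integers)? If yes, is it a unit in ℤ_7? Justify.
x ∈ ℤ_7 but not a unit; v_7(x) = 2 > 0

ℤ_7 = {x ∈ ℚ_7 : v_7(x) ≥ 0} and ℤ_7^× = {x ∈ ℤ_7 : v_7(x) = 0}. Here v_7(2450/73) = v_7(num) − v_7(den) = 2; compare against these criteria.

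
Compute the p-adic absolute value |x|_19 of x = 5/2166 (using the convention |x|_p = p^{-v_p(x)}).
|5/2166|_19 = 361

Step 1 — compute v_19(x) by factoring powers of 19 out of the numerator and denominator: v_19(5/2166) = -2. Step 2 — apply |x|_p = p^{-v_p(x)} = 19^{2} = 361.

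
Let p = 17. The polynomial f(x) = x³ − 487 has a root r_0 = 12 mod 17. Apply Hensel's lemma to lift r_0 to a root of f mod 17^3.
r_2 = 4211 (mod 4913)

Hensel: r_{i+1} = r_i − f(r_i)/f′(r_i) mod 17^{i+2}, where f′(x) = 3x². Iterate:
  r_0 = 12 (mod 17)
  r_1 = 165 (mod 289)
  r_2 = 4211 (mod 4913)
Final: r = 4211 with f(r) ≡ 0 mod 17^3.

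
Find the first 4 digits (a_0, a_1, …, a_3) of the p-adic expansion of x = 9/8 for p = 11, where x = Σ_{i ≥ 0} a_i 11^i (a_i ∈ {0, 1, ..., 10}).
(a_0, …, a_3) = (8, 9, 6, 9)

v_11(9/8) = 0 (numerator and denominator both coprime to 11), so x ∈ ℤ_11^×. Compute digits iteratively via a_i = x_i mod 11, x_{i+1} = (x_i − a_i)/11, with x_0 = x:
  x_0 = 9/8;  a_0 = 8;  x_1 = (x_0 − 8)/11 = -5/8
  x_1 = -5/8;  a_1 = 9;  x_2 = (x_1 − 9)/11 = -7/8
  x_2 = -7/8;  a_2 = 6;  x_3 = (x_2 − 6)/11 = -5/8
  x_3 = -5/8;  a_3 = 9;  x_4 = (x_3 − 9)/11 = -7/8
Digits: (8, 9, 6, 9).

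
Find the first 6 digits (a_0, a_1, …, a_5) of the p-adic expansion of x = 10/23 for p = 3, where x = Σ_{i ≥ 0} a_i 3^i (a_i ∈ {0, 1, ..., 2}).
(a_0, …, a_5) = (2, 0, 1, 0, 0, 1)

v_3(10/23) = 0 (numerator and denominator both coprime to 3), so x ∈ ℤ_3^×. Compute digits iteratively via a_i = x_i mod 3, x_{i+1} = (x_i − a_i)/3, with x_0 = x:
  x_0 = 10/23;  a_0 = 2;  x_1 = (x_0 − 2)/3 = -12/23
  x_1 = -12/23;  a_1 = 0;  x_2 = (x_1 − 0)/3 = -4/23
  x_2 = -4/23;  a_2 = 1;  x_3 = (x_2 − 1)/3 = -9/23
  x_3 = -9/23;  a_3 = 0;  x_4 = (x_3 − 0)/3 = -3/23
  x_4 = -3/23;  a_4 = 0;  x_5 = (x_4 − 0)/3 = -1/23
  x_5 = -1/23;  a_5 = 1;  x_6 = (x_5 − 1)/3 = -8/23
Digits: (2, 0, 1, 0, 0, 1).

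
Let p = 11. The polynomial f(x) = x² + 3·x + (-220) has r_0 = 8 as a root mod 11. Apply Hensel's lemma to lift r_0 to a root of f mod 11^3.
r_2 = 1174 (mod 1331)

Hensel: r_{i+1} = r_i − f(r_i)·(f′(r_i))^{-1} mod 11^{i+2}, f′(x) = 2x + 3. Iterate:
  r_0 = 8 (mod 11)
  r_1 = 85 (mod 121)
  r_2 = 1174 (mod 1331)
Final: r = 1174 satisfies f(r) ≡ 0 mod 11^3.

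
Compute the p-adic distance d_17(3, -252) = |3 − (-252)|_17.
d_17(3, -252) = 1/17

Step 1 — x − y = 3 − (-252) = 255. Step 2 — v_17(255) = 1 (factor: 255 = (17^1 · 15); the sign does not affect v_p). Step 3 — |x − y|_17 = 17^{-1} = 1/17.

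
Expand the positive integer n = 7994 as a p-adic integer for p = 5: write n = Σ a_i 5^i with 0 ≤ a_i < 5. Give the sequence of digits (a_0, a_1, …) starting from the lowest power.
(a_0, a_1, …) = (4, 3, 4, 3, 2, 2)

Repeated division by 5 gives the digits low-to-high: 7994 = 4 + 3·5^1 + 4·5^2 + 3·5^3 + 2·5^4 + 2·5^5. Digit sequence: (4, 3, 4, 3, 2, 2).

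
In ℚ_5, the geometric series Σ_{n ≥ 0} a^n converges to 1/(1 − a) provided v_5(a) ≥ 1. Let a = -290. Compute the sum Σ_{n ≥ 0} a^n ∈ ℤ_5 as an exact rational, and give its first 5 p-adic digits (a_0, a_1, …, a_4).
Σ a^n = 1/(1 − a) = 1/291;  first 5 digits = (1, 2, 2, 3, 2)

v_5(a) = 1 ≥ 1, so the series converges in ℤ_5 to 1/(1 − a) = 1/(1 − (-290)) = 1/291. Expand this rational in ℤ_5: compute digits iteratively via d_i = x_i mod 5, x_{i+1} = (x_i − d_i)/5. The first 5 digits are (1, 2, 2, 3, 2).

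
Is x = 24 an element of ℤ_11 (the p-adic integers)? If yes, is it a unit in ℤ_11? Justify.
x ∈ ℤ_11^× (unit); v_11(x) = 0

ℤ_11 = {x ∈ ℚ_11 : v_11(x) ≥ 0} and ℤ_11^× = {x ∈ ℤ_11 : v_11(x) = 0}. Here v_11(24) = v_11(num) − v_11(den) = 0; compare against these criteria.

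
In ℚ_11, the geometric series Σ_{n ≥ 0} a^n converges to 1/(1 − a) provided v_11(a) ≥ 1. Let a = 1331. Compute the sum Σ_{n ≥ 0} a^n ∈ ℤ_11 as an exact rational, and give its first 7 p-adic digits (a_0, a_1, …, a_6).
Σ a^n = 1/(1 − a) = -1/1330;  first 7 digits = (1, 0, 0, 1, 0, 0, 1)

v_11(a) = 3 ≥ 1, so the series converges in ℤ_11 to 1/(1 − a) = 1/(1 − 1331) = -1/1330. Expand this rational in ℤ_11: compute digits iteratively via d_i = x_i mod 11, x_{i+1} = (x_i − d_i)/11. The first 7 digits are (1, 0, 0, 1, 0, 0, 1).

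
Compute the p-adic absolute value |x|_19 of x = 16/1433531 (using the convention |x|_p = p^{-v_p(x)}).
|16/1433531|_19 = 130321

Step 1 — compute v_19(x) by factoring powers of 19 out of the numerator and denominator: v_19(16/1433531) = -4. Step 2 — apply |x|_p = p^{-v_p(x)} = 19^{4} = 130321.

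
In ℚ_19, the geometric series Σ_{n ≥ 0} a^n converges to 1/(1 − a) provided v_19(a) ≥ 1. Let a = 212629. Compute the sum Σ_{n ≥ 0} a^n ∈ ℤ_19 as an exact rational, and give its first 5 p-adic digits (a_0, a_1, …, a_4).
Σ a^n = 1/(1 − a) = -1/212628;  first 5 digits = (1, 0, 0, 12, 1)

v_19(a) = 3 ≥ 1, so the series converges in ℤ_19 to 1/(1 − a) = 1/(1 − 212629) = -1/212628. Expand this rational in ℤ_19: compute digits iteratively via d_i = x_i mod 19, x_{i+1} = (x_i − d_i)/19. The first 5 digits are (1, 0, 0, 12, 1).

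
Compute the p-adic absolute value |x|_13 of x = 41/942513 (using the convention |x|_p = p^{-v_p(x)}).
|41/942513|_13 = 28561

Step 1 — compute v_13(x) by factoring powers of 13 out of the numerator and denominator: v_13(41/942513) = -4. Step 2 — apply |x|_p = p^{-v_p(x)} = 13^{4} = 28561.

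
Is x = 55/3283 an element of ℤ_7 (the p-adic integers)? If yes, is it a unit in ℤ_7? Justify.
x ∉ ℤ_7 (v_7(x) = -2 < 0)

ℤ_7 = {x ∈ ℚ_7 : v_7(x) ≥ 0} and ℤ_7^× = {x ∈ ℤ_7 : v_7(x) = 0}. Here v_7(55/3283) = v_7(num) − v_7(den) = -2; compare against these criteria.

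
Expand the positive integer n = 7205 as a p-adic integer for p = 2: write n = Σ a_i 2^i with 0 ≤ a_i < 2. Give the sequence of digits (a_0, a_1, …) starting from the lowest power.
(a_0, a_1, …) = (1, 0, 1, 0, 0, 1, 0, 0, 0, 0, 1, 1, 1)

Repeated division by 2 gives the digits low-to-high: 7205 = 1 + 1·2^2 + 1·2^5 + 1·2^10 + 1·2^11 + 1·2^12. Digit sequence: (1, 0, 1, 0, 0, 1, 0, 0, 0, 0, 1, 1, 1).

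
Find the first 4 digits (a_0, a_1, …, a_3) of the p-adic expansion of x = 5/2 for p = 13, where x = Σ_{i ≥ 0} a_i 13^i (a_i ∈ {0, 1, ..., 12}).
(a_0, …, a_3) = (9, 6, 6, 6)

v_13(5/2) = 0 (numerator and denominator both coprime to 13), so x ∈ ℤ_13^×. Compute digits iteratively via a_i = x_i mod 13, x_{i+1} = (x_i − a_i)/13, with x_0 = x:
  x_0 = 5/2;  a_0 = 9;  x_1 = (x_0 − 9)/13 = -1/2
  x_1 = -1/2;  a_1 = 6;  x_2 = (x_1 − 6)/13 = -1/2
  x_2 = -1/2;  a_2 = 6;  x_3 = (x_2 − 6)/13 = -1/2
  x_3 = -1/2;  a_3 = 6;  x_4 = (x_3 − 6)/13 = -1/2
Digits: (9, 6, 6, 6).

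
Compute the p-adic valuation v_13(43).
v_13(43) = 0

v_13(n) is the largest exponent k such that 13^k divides n. Factor out: 43 = 13^0 · 43. (Sign doesn't affect v_p.) So v_13(43) = 0.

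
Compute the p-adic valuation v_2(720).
v_2(720) = 4

v_2(n) is the largest exponent k such that 2^k divides n. Factor out: 720 = 2^4 · 45. (Sign doesn't affect v_p.) So v_2(720) = 4.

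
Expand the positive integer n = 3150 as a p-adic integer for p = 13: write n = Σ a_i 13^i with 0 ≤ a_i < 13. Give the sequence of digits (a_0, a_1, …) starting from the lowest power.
(a_0, a_1, …) = (4, 8, 5, 1)

Repeated division by 13 gives the digits low-to-high: 3150 = 4 + 8·13^1 + 5·13^2 + 1·13^3. Digit sequence: (4, 8, 5, 1).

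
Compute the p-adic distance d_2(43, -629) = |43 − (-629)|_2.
d_2(43, -629) = 1/32

Step 1 — x − y = 43 − (-629) = 672. Step 2 — v_2(672) = 5 (factor: 672 = (2^5 · 21); the sign does not affect v_p). Step 3 — |x − y|_2 = 2^{-5} = 1/32.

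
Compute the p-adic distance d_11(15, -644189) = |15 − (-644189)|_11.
d_11(15, -644189) = 1/161051

Step 1 — x − y = 15 − (-644189) = 644204. Step 2 — v_11(644204) = 5 (factor: 644204 = (11^5 · 4); the sign does not affect v_p). Step 3 — |x − y|_11 = 11^{-5} = 1/161051.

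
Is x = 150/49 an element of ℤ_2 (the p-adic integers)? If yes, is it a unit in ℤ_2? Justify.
x ∈ ℤ_2 but not a unit; v_2(x) = 1 > 0

ℤ_2 = {x ∈ ℚ_2 : v_2(x) ≥ 0} and ℤ_2^× = {x ∈ ℤ_2 : v_2(x) = 0}. Here v_2(150/49) = v_2(num) − v_2(den) = 1; compare against these criteria.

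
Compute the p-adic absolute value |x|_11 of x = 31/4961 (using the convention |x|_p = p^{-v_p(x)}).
|31/4961|_11 = 121

Step 1 — compute v_11(x) by factoring powers of 11 out of the numerator and denominator: v_11(31/4961) = -2. Step 2 — apply |x|_p = p^{-v_p(x)} = 11^{2} = 121.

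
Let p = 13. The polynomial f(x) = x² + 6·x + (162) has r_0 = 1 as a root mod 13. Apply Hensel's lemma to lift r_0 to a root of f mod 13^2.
r_1 = 1 (mod 169)

Hensel: r_{i+1} = r_i − f(r_i)·(f′(r_i))^{-1} mod 13^{i+2}, f′(x) = 2x + 6. Iterate:
  r_0 = 1 (mod 13)
  r_1 = 1 (mod 169)
Final: r = 1 satisfies f(r) ≡ 0 mod 13^2.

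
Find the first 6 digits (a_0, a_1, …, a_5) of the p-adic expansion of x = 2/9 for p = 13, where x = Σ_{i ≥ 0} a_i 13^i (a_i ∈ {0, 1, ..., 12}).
(a_0, …, a_5) = (6, 1, 10, 5, 1, 10)

v_13(2/9) = 0 (numerator and denominator both coprime to 13), so x ∈ ℤ_13^×. Compute digits iteratively via a_i = x_i mod 13, x_{i+1} = (x_i − a_i)/13, with x_0 = x:
  x_0 = 2/9;  a_0 = 6;  x_1 = (x_0 − 6)/13 = -4/9
  x_1 = -4/9;  a_1 = 1;  x_2 = (x_1 − 1)/13 = -1/9
  x_2 = -1/9;  a_2 = 10;  x_3 = (x_2 − 10)/13 = -7/9
  x_3 = -7/9;  a_3 = 5;  x_4 = (x_3 − 5)/13 = -4/9
  x_4 = -4/9;  a_4 = 1;  x_5 = (x_4 − 1)/13 = -1/9
  x_5 = -1/9;  a_5 = 10;  x_6 = (x_5 − 10)/13 = -7/9
Digits: (6, 1, 10, 5, 1, 10).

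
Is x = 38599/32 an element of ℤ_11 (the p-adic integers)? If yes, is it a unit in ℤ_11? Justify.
x ∈ ℤ_11 but not a unit; v_11(x) = 3 > 0

ℤ_11 = {x ∈ ℚ_11 : v_11(x) ≥ 0} and ℤ_11^× = {x ∈ ℤ_11 : v_11(x) = 0}. Here v_11(38599/32) = v_11(num) − v_11(den) = 3; compare against these criteria.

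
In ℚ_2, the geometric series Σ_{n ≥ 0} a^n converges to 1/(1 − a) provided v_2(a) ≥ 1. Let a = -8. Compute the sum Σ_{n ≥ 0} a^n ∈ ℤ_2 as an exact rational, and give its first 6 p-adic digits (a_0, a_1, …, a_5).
Σ a^n = 1/(1 − a) = 1/9;  first 6 digits = (1, 0, 0, 1, 1, 1)

v_2(a) = 3 ≥ 1, so the series converges in ℤ_2 to 1/(1 − a) = 1/(1 − (-8)) = 1/9. Expand this rational in ℤ_2: compute digits iteratively via d_i = x_i mod 2, x_{i+1} = (x_i − d_i)/2. The first 6 digits are (1, 0, 0, 1, 1, 1).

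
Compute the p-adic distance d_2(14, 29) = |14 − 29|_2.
d_2(14, 29) = 1

Step 1 — x − y = 14 − 29 = -15. Step 2 — v_2(-15) = 0 (factor: -15 = −(2^0 · 15); the sign does not affect v_p). Step 3 — |x − y|_2 = 2^{0} = 1.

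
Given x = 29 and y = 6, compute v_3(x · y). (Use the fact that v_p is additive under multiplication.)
v_3(174) = 1

v_p(x) = 0 (factor: 29 = 3^0 · 29); v_p(y) = 1 (factor: 6 = 3^1 · 2). Additivity: v_p(xy) = v_p(x) + v_p(y) = 0 + 1 = 1. (Direct check: xy = 174 = 3^1 · (58).)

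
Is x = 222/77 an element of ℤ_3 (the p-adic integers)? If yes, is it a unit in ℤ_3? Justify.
x ∈ ℤ_3 but not a unit; v_3(x) = 1 > 0

ℤ_3 = {x ∈ ℚ_3 : v_3(x) ≥ 0} and ℤ_3^× = {x ∈ ℤ_3 : v_3(x) = 0}. Here v_3(222/77) = v_3(num) − v_3(den) = 1; compare against these criteria.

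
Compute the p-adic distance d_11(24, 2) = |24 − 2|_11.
d_11(24, 2) = 1/11

Step 1 — x − y = 24 − 2 = 22. Step 2 — v_11(22) = 1 (factor: 22 = (11^1 · 2); the sign does not affect v_p). Step 3 — |x − y|_11 = 11^{-1} = 1/11.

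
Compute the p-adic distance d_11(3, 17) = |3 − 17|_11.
d_11(3, 17) = 1

Step 1 — x − y = 3 − 17 = -14. Step 2 — v_11(-14) = 0 (factor: -14 = −(11^0 · 14); the sign does not affect v_p). Step 3 — |x − y|_11 = 11^{0} = 1.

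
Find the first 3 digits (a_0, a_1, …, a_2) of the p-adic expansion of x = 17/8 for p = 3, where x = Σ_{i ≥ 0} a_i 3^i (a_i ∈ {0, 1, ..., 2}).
(a_0, …, a_2) = (1, 0, 2)

v_3(17/8) = 0 (numerator and denominator both coprime to 3), so x ∈ ℤ_3^×. Compute digits iteratively via a_i = x_i mod 3, x_{i+1} = (x_i − a_i)/3, with x_0 = x:
  x_0 = 17/8;  a_0 = 1;  x_1 = (x_0 − 1)/3 = 3/8
  x_1 = 3/8;  a_1 = 0;  x_2 = (x_1 − 0)/3 = 1/8
  x_2 = 1/8;  a_2 = 2;  x_3 = (x_2 − 2)/3 = -5/8
Digits: (1, 0, 2).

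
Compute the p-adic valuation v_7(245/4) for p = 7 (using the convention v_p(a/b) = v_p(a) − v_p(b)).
v_7(245/4) = 2

Factor powers of 7 from the numerator and denominator of the reduced fraction: 245 = 7^2 · 5 and 4 = 7^0 · 4. Apply v_p(a/b) = v_p(a) − v_p(b): v_7(245/4) = 2 − 0 = 2.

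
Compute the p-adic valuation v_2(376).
v_2(376) = 3

v_2(n) is the largest exponent k such that 2^k divides n. Factor out: 376 = 2^3 · 47. (Sign doesn't affect v_p.) So v_2(376) = 3.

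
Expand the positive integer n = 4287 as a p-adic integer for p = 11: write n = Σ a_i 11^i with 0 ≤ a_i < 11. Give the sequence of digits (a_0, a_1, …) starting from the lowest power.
(a_0, a_1, …) = (8, 4, 2, 3)

Repeated division by 11 gives the digits low-to-high: 4287 = 8 + 4·11^1 + 2·11^2 + 3·11^3. Digit sequence: (8, 4, 2, 3).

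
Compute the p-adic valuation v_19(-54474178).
v_19(-54474178) = 5

v_19(n) is the largest exponent k such that 19^k divides n. Factor out: -54474178 = -19^5 · 22. (Sign doesn't affect v_p.) So v_19(-54474178) = 5.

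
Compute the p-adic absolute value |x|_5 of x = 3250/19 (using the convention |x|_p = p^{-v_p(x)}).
|3250/19|_5 = 1/125

Step 1 — compute v_5(x) by factoring powers of 5 out of the numerator and denominator: v_5(3250/19) = 3. Step 2 — apply |x|_p = p^{-v_p(x)} = 5^{-3} = 1/125.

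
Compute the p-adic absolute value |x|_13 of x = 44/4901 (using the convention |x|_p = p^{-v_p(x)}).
|44/4901|_13 = 169

Step 1 — compute v_13(x) by factoring powers of 13 out of the numerator and denominator: v_13(44/4901) = -2. Step 2 — apply |x|_p = p^{-v_p(x)} = 13^{2} = 169.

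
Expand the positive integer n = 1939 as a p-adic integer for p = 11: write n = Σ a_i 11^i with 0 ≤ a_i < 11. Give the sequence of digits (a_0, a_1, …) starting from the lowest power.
(a_0, a_1, …) = (3, 0, 5, 1)

Repeated division by 11 gives the digits low-to-high: 1939 = 3 + 5·11^2 + 1·11^3. Digit sequence: (3, 0, 5, 1).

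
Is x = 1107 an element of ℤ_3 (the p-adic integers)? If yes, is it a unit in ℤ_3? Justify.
x ∈ ℤ_3 but not a unit; v_3(x) = 3 > 0

ℤ_3 = {x ∈ ℚ_3 : v_3(x) ≥ 0} and ℤ_3^× = {x ∈ ℤ_3 : v_3(x) = 0}. Here v_3(1107) = v_3(num) − v_3(den) = 3; compare against these criteria.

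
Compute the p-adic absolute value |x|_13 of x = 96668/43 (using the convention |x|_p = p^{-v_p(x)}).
|96668/43|_13 = 1/2197

Step 1 — compute v_13(x) by factoring powers of 13 out of the numerator and denominator: v_13(96668/43) = 3. Step 2 — apply |x|_p = p^{-v_p(x)} = 13^{-3} = 1/2197.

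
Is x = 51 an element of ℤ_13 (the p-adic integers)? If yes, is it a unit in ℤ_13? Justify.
x ∈ ℤ_13^× (unit); v_13(x) = 0

ℤ_13 = {x ∈ ℚ_13 : v_13(x) ≥ 0} and ℤ_13^× = {x ∈ ℤ_13 : v_13(x) = 0}. Here v_13(51) = v_13(num) − v_13(den) = 0; compare against these criteria.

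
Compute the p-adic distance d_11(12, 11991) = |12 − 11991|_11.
d_11(12, 11991) = 1/1331

Step 1 — x − y = 12 − 11991 = -11979. Step 2 — v_11(-11979) = 3 (factor: -11979 = −(11^3 · 9); the sign does not affect v_p). Step 3 — |x − y|_11 = 11^{-3} = 1/1331.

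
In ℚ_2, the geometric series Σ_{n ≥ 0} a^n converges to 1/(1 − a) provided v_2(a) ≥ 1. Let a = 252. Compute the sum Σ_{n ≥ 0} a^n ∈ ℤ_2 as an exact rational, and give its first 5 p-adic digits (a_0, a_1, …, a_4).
Σ a^n = 1/(1 − a) = -1/251;  first 5 digits = (1, 0, 1, 1, 0)

v_2(a) = 2 ≥ 1, so the series converges in ℤ_2 to 1/(1 − a) = 1/(1 − 252) = -1/251. Expand this rational in ℤ_2: compute digits iteratively via d_i = x_i mod 2, x_{i+1} = (x_i − d_i)/2. The first 5 digits are (1, 0, 1, 1, 0).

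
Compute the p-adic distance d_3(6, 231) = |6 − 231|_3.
d_3(6, 231) = 1/9

Step 1 — x − y = 6 − 231 = -225. Step 2 — v_3(-225) = 2 (factor: -225 = −(3^2 · 25); the sign does not affect v_p). Step 3 — |x − y|_3 = 3^{-2} = 1/9.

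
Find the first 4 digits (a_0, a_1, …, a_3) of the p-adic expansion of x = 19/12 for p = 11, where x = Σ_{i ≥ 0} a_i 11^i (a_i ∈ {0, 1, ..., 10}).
(a_0, …, a_3) = (8, 4, 6, 4)

v_11(19/12) = 0 (numerator and denominator both coprime to 11), so x ∈ ℤ_11^×. Compute digits iteratively via a_i = x_i mod 11, x_{i+1} = (x_i − a_i)/11, with x_0 = x:
  x_0 = 19/12;  a_0 = 8;  x_1 = (x_0 − 8)/11 = -7/12
  x_1 = -7/12;  a_1 = 4;  x_2 = (x_1 − 4)/11 = -5/12
  x_2 = -5/12;  a_2 = 6;  x_3 = (x_2 − 6)/11 = -7/12
  x_3 = -7/12;  a_3 = 4;  x_4 = (x_3 − 4)/11 = -5/12
Digits: (8, 4, 6, 4).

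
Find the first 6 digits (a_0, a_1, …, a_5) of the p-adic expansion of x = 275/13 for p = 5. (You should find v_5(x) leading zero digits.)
(a_0, …, a_5) = (0, 0, 2, 4, 3, 0)

v_5(275/13) = 2, so a_0 = ... = a_1 = 0. Factor out: x = 5^2 · u with u = 11/13 a unit in ℤ_5. Expand u iteratively via a_{v+i} = u_i mod 5, u_{i+1} = (u_i − a_{v+i})/5:
  u_0 = 11/13;  a_2 = 2;  u_1 = (u_0 − 2)/5 = -3/13
  u_1 = -3/13;  a_3 = 4;  u_2 = (u_1 − 4)/5 = -11/13
  u_2 = -11/13;  a_4 = 3;  u_3 = (u_2 − 3)/5 = -10/13
  u_3 = -10/13;  a_5 = 0;  u_4 = (u_3 − 0)/5 = -2/13
Digits: (0, 0, 2, 4, 3, 0).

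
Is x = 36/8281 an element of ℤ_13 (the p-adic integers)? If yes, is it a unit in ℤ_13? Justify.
x ∉ ℤ_13 (v_13(x) = -2 < 0)

ℤ_13 = {x ∈ ℚ_13 : v_13(x) ≥ 0} and ℤ_13^× = {x ∈ ℤ_13 : v_13(x) = 0}. Here v_13(36/8281) = v_13(num) − v_13(den) = -2; compare against these criteria.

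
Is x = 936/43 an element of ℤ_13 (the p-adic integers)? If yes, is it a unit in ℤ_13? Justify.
x ∈ ℤ_13 but not a unit; v_13(x) = 1 > 0

ℤ_13 = {x ∈ ℚ_13 : v_13(x) ≥ 0} and ℤ_13^× = {x ∈ ℤ_13 : v_13(x) = 0}. Here v_13(936/43) = v_13(num) − v_13(den) = 1; compare against these criteria.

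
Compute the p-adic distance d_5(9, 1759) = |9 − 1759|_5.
d_5(9, 1759) = 1/125

Step 1 — x − y = 9 − 1759 = -1750. Step 2 — v_5(-1750) = 3 (factor: -1750 = −(5^3 · 14); the sign does not affect v_p). Step 3 — |x − y|_5 = 5^{-3} = 1/125.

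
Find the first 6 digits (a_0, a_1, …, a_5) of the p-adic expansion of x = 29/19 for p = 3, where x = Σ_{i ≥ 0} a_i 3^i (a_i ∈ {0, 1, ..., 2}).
(a_0, …, a_5) = (2, 0, 2, 2, 1, 0)

v_3(29/19) = 0 (numerator and denominator both coprime to 3), so x ∈ ℤ_3^×. Compute digits iteratively via a_i = x_i mod 3, x_{i+1} = (x_i − a_i)/3, with x_0 = x:
  x_0 = 29/19;  a_0 = 2;  x_1 = (x_0 − 2)/3 = -3/19
  x_1 = -3/19;  a_1 = 0;  x_2 = (x_1 − 0)/3 = -1/19
  x_2 = -1/19;  a_2 = 2;  x_3 = (x_2 − 2)/3 = -13/19
  x_3 = -13/19;  a_3 = 2;  x_4 = (x_3 − 2)/3 = -17/19
  x_4 = -17/19;  a_4 = 1;  x_5 = (x_4 − 1)/3 = -12/19
  x_5 = -12/19;  a_5 = 0;  x_6 = (x_5 − 0)/3 = -4/19
Digits: (2, 0, 2, 2, 1, 0).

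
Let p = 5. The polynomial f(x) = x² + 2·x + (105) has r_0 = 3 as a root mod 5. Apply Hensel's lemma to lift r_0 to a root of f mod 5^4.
r_3 = 538 (mod 625)

Hensel: r_{i+1} = r_i − f(r_i)·(f′(r_i))^{-1} mod 5^{i+2}, f′(x) = 2x + 2. Iterate:
  r_0 = 3 (mod 5)
  r_1 = 13 (mod 25)
  r_2 = 38 (mod 125)
  r_3 = 538 (mod 625)
Final: r = 538 satisfies f(r) ≡ 0 mod 5^4.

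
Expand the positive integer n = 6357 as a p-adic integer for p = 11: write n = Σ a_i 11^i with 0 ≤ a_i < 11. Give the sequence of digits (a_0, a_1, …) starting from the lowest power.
(a_0, a_1, …) = (10, 5, 8, 4)

Repeated division by 11 gives the digits low-to-high: 6357 = 10 + 5·11^1 + 8·11^2 + 4·11^3. Digit sequence: (10, 5, 8, 4).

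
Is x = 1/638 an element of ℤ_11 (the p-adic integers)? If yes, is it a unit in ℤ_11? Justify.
x ∉ ℤ_11 (v_11(x) = -1 < 0)

ℤ_11 = {x ∈ ℚ_11 : v_11(x) ≥ 0} and ℤ_11^× = {x ∈ ℤ_11 : v_11(x) = 0}. Here v_11(1/638) = v_11(num) − v_11(den) = -1; compare against these criteria.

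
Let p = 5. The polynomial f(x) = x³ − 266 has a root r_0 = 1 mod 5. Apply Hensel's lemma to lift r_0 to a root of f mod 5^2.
r_1 = 6 (mod 25)

Hensel: r_{i+1} = r_i − f(r_i)/f′(r_i) mod 5^{i+2}, where f′(x) = 3x². Iterate:
  r_0 = 1 (mod 5)
  r_1 = 6 (mod 25)
Final: r = 6 with f(r) ≡ 0 mod 5^2.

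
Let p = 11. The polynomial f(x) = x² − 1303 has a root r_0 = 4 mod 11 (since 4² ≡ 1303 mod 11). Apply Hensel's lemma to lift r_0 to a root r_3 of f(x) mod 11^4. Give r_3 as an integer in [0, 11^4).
r_3 = 785 (mod 14641)

Hensel's recurrence: r_{i+1} = r_i − f(r_i)·(f′(r_i))^{-1} mod 11^{i+2}, with f′(x) = 2x. Iterate:
  r_0 = 4 (mod 11)
  r_1 = 59 (mod 121)
  r_2 = 785 (mod 1331)
  r_3 = 785 (mod 14641)
Final: r_3 = 785, and one checks f(r_3) ≡ 0 mod 11^4.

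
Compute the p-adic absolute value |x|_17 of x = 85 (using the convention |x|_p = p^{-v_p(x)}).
|85|_17 = 1/17

Step 1 — compute v_17(x) by factoring powers of 17 out of the numerator and denominator: v_17(85) = 1. Step 2 — apply |x|_p = p^{-v_p(x)} = 17^{-1} = 1/17.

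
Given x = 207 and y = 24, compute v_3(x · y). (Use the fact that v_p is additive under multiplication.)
v_3(4968) = 3

v_p(x) = 2 (factor: 207 = 3^2 · 23); v_p(y) = 1 (factor: 24 = 3^1 · 8). Additivity: v_p(xy) = v_p(x) + v_p(y) = 2 + 1 = 3. (Direct check: xy = 4968 = 3^3 · (184).)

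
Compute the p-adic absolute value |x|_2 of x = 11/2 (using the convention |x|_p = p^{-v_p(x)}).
|11/2|_2 = 2

Step 1 — compute v_2(x) by factoring powers of 2 out of the numerator and denominator: v_2(11/2) = -1. Step 2 — apply |x|_p = p^{-v_p(x)} = 2^{1} = 2.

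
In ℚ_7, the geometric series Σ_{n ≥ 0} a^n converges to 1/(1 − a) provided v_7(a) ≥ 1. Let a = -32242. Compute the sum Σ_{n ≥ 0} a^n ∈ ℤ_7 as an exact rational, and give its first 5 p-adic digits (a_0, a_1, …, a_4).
Σ a^n = 1/(1 − a) = 1/32243;  first 5 digits = (1, 0, 0, 4, 0)

v_7(a) = 3 ≥ 1, so the series converges in ℤ_7 to 1/(1 − a) = 1/(1 − (-32242)) = 1/32243. Expand this rational in ℤ_7: compute digits iteratively via d_i = x_i mod 7, x_{i+1} = (x_i − d_i)/7. The first 5 digits are (1, 0, 0, 4, 0).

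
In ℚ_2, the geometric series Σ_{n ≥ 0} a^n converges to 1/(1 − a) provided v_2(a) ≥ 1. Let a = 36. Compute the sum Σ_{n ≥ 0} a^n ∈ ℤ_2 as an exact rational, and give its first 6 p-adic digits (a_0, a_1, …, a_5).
Σ a^n = 1/(1 − a) = -1/35;  first 6 digits = (1, 0, 1, 0, 1, 1)

v_2(a) = 2 ≥ 1, so the series converges in ℤ_2 to 1/(1 − a) = 1/(1 − 36) = -1/35. Expand this rational in ℤ_2: compute digits iteratively via d_i = x_i mod 2, x_{i+1} = (x_i − d_i)/2. The first 6 digits are (1, 0, 1, 0, 1, 1).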